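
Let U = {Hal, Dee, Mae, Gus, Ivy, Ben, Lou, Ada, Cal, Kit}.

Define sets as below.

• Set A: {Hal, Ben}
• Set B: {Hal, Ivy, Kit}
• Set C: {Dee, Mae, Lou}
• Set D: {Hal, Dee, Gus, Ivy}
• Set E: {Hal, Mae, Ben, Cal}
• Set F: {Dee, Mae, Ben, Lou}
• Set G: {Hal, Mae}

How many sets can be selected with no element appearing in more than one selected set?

2

A, C are pairwise disjoint (A={Hal,Ben}; C={Dee,Mae,Lou}).
Every remaining set overlaps one of these, and no 3 of the listed sets are pairwise disjoint, so 2 is the maximum.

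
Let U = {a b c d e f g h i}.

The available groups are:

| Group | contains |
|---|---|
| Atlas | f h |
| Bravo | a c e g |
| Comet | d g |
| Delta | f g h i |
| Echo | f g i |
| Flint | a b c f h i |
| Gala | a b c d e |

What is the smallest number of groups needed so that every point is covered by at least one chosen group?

2

Delta and Gala cover everything between them: the union {a, b, c, d, e, f, g, h, i} is all of U.
No single group has all 9 points (the largest, Flint, has 6), so 2 is optimal.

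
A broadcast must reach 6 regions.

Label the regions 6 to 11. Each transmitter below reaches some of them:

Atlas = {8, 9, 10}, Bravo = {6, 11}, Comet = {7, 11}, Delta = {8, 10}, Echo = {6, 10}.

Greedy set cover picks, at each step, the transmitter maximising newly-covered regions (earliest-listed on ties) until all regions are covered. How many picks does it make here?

Greedy: pick Atlas (covers 3 new) → pick Bravo (covers 2 new) → pick Comet (covers 1 new). Total picks: 3.

3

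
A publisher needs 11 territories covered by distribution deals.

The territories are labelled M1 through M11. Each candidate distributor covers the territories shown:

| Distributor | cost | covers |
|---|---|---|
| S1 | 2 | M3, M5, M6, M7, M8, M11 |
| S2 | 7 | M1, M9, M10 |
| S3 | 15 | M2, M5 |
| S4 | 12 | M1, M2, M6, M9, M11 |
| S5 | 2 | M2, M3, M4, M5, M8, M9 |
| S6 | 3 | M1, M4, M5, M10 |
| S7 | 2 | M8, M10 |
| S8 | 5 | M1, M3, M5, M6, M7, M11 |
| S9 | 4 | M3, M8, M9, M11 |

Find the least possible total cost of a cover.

S1, S5, S6 together cover every territory (S1 ∪ S5 ∪ S6 = {M1, M2, M3, M4, M5, M6, M7, M8, M9, M10, M11}); total cost 2 + 2 + 3 = 7.
No covering selection has total cost below 7.

7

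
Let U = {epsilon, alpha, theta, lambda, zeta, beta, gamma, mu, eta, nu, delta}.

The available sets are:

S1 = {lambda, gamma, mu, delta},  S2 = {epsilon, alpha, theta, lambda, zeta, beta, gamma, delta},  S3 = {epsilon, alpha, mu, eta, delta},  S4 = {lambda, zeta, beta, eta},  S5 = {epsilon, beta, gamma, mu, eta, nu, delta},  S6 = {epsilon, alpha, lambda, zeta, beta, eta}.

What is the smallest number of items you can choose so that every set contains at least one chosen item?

Take H = {beta, mu}. Each listed set contains at least one of these, so H is a hitting set of size 2.
No single item lies in every set, so at least 2 are needed and 2 is optimal.

2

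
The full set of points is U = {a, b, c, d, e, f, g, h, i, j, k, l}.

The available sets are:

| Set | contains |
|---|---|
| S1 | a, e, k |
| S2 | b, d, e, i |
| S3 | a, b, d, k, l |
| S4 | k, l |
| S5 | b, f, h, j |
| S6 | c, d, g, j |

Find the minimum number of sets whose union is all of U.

4

Take {S2, S3, S5, S6}. Their union is {a, b, c, d, e, f, g, h, i, j, k, l}, which is all 12 points.
Only S2 contains i, so S2 is forced; the remaining 8 points need at least 3 more sets (each remaining set adds at most 3) — so at least 4 sets are needed, and 4 is optimal.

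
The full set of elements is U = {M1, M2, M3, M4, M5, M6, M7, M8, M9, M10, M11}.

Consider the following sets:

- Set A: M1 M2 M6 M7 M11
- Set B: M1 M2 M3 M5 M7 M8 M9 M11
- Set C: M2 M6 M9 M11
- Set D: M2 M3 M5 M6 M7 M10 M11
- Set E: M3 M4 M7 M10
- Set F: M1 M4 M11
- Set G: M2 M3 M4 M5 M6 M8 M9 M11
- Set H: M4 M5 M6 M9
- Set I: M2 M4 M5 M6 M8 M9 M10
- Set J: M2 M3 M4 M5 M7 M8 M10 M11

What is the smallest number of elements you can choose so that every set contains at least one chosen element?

2

The 2 elements {M4, M11} hit every set.
The sets C, E are pairwise disjoint, so any hitting set needs a separate element for each — at least 2. Hence 2 is optimal.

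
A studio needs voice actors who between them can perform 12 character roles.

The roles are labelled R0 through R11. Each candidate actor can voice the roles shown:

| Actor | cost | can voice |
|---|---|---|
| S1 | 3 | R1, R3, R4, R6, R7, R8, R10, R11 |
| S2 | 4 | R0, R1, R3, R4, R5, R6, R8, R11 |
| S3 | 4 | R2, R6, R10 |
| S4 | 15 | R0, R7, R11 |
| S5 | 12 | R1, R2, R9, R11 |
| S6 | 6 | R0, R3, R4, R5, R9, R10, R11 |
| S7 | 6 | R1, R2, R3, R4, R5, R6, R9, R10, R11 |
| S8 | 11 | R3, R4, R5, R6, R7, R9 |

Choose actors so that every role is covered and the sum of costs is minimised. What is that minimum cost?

S1, S3, S6 together cover every role (S1 ∪ S3 ∪ S6 = {R0, R1, R2, R3, R4, R5, R6, R7, R8, R9, R10, R11}); total cost 3 + 4 + 6 = 13.
No covering selection has total cost below 13.

13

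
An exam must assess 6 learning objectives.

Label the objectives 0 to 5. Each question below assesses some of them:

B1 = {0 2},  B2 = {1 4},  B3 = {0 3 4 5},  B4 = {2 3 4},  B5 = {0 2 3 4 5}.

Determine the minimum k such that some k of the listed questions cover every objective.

B2 and B5 together: B2 ∪ B5 = {0, 1, 2, 3, 4, 5} — every objective is covered.
No single question has all 6 objectives (the largest, B5, has 5), so 2 is optimal.

2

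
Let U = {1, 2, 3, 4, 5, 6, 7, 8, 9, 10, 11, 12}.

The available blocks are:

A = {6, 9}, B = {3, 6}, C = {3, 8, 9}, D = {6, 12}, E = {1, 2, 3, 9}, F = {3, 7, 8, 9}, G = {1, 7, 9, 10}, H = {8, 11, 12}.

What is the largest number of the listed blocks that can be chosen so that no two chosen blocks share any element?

3

B, G, H are pairwise disjoint (B={3,6}; G={1,7,9,10}; H={8,11,12}).
Every remaining block overlaps one of these, and no 4 of the listed blocks are pairwise disjoint, so 3 is the maximum.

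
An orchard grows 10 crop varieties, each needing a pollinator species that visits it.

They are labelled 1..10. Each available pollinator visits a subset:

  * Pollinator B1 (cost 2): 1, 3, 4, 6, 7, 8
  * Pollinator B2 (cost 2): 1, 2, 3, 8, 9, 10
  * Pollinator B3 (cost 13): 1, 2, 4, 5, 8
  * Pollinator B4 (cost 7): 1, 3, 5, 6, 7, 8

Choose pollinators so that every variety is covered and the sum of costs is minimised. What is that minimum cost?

11

B1, B2, B4 together cover every variety (B1 ∪ B2 ∪ B4 = {1, 2, 3, 4, 5, 6, 7, 8, 9, 10}); total cost 2 + 2 + 7 = 11.
No covering selection has total cost below 11.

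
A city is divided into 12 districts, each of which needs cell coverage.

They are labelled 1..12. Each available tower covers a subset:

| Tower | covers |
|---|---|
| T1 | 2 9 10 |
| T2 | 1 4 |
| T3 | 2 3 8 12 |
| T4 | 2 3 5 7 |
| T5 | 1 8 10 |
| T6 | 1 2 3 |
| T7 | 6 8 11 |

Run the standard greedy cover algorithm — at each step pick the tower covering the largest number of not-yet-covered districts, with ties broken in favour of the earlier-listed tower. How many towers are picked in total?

Greedy: pick T3 (covers 4 new) → pick T1 (covers 2 new) → pick T2 (covers 2 new) → pick T4 (covers 2 new) → pick T7 (covers 2 new). Total picks: 5.

5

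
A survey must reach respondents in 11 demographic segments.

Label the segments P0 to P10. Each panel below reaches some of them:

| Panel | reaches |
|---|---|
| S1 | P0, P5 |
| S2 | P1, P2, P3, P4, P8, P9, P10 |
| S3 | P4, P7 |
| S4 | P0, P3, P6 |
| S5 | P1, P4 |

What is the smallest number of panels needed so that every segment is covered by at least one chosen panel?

Take {S1, S2, S3, S4}. Their union is {P0, P1, P2, P3, P4, P5, P6, P7, P8, P9, P10}, which is all 11 segments.
No 3 of the 5 panels cover everything (all 10 combinations miss at least one segment), so 4 is optimal.

4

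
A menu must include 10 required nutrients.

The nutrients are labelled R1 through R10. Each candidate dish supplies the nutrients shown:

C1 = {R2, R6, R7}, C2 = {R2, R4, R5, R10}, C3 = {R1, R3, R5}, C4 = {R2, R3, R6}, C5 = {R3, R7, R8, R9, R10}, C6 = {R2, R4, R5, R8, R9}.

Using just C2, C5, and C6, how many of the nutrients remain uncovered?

2

Union of C2, C5, C6 = {R2, R3, R4, R5, R7, R8, R9, R10}.
Not covered: R1, R6 — 2 nutrients.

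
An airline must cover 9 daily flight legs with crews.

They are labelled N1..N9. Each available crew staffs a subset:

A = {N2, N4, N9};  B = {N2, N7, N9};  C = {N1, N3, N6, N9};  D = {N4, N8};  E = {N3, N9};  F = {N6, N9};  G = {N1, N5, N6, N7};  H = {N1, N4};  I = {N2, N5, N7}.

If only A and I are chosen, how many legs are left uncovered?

4

Union of A, I = {N2, N4, N5, N7, N9}.
Not covered: N1, N3, N6, N8 — 4 legs.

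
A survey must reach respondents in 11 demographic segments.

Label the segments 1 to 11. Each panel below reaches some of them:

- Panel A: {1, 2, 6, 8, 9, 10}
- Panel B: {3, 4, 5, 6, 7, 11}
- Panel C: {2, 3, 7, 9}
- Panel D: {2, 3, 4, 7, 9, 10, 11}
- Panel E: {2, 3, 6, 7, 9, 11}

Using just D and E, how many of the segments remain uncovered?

Union of D, E = {2, 3, 4, 6, 7, 9, 10, 11}.
Not covered: 1, 5, 8 — 3 segments.

3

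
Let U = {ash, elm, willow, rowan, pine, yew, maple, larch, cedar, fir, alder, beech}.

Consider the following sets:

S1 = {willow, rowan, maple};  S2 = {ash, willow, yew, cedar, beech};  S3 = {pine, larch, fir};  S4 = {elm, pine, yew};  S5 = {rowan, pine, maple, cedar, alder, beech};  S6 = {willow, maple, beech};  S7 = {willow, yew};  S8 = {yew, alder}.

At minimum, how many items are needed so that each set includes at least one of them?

Take H = {yew, maple, fir}. Each listed set contains at least one of these, so H is a hitting set of size 3.
The sets S3, S6, S8 are pairwise disjoint, so any hitting set needs a separate item for each — at least 3. Hence 3 is optimal.

3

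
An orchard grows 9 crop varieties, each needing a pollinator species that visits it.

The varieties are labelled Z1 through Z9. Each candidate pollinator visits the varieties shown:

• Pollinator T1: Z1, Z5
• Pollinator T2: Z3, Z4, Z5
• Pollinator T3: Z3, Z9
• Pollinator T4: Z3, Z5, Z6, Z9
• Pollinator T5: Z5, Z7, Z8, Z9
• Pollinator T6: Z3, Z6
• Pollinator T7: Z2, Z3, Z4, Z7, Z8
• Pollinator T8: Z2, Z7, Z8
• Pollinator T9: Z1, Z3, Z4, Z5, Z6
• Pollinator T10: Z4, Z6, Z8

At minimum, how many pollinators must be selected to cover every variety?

T3 and T7 and T9 together: T3 ∪ T7 ∪ T9 = {Z1, Z2, Z3, Z4, Z5, Z6, Z7, Z8, Z9} — every variety is covered.
No 2 of the 10 pollinators cover everything (all 45 combinations miss at least one variety), so 3 is optimal.

3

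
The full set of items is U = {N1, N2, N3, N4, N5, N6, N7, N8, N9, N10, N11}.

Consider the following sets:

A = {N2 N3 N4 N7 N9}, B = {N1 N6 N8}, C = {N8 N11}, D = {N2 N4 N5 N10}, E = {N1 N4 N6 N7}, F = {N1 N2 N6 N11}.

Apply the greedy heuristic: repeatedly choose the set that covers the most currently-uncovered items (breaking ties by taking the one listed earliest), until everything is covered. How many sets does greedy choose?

4

Greedy: pick A (covers 5 new) → pick B (covers 3 new) → pick D (covers 2 new) → pick C (covers 1 new). Total picks: 4.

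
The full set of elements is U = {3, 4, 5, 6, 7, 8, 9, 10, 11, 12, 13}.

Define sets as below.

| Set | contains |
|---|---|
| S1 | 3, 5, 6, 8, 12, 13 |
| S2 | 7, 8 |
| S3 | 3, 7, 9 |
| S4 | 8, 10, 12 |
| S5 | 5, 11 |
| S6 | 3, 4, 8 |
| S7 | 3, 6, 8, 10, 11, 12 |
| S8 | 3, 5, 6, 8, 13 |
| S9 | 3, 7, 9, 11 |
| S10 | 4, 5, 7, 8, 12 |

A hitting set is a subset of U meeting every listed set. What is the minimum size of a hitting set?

3

Take H = {5, 7, 8}. Each listed set contains at least one of these, so H is a hitting set of size 3.
The sets S3, S4, S5 are pairwise disjoint, so any hitting set needs a separate element for each — at least 3. Hence 3 is optimal.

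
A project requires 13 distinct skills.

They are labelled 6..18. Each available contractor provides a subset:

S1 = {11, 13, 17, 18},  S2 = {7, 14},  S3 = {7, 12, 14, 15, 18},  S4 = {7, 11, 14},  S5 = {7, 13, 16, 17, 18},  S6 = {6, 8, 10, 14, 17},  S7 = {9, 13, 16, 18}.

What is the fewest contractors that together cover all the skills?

Take {S3, S4, S6, S7}. Their union is {6, 7, 8, 9, 10, 11, 12, 13, 14, 15, 16, 17, 18}, which is all 13 skills.
No 3 of the 7 contractors cover everything (all 35 combinations miss at least one skill), so 4 is optimal.

4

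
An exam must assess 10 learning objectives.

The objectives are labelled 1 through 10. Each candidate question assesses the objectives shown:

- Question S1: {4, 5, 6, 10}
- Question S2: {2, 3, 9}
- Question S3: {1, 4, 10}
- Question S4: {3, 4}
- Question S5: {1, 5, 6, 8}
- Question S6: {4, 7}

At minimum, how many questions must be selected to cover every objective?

4

Take {S1, S2, S5, S6}. Their union is {1, 2, 3, 4, 5, 6, 7, 8, 9, 10}, which is all 10 objectives.
No 3 of the 6 questions cover everything (all 20 combinations miss at least one objective), so 4 is optimal.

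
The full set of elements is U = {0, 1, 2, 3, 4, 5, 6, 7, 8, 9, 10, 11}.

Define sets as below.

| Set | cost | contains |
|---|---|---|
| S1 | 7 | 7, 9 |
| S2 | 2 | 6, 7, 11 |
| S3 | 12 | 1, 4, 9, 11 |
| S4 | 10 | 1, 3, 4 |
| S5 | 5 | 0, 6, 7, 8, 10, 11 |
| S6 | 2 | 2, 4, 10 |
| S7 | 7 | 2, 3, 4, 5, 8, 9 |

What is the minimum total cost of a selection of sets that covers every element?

22

S4, S5, S7 together cover every element (S4 ∪ S5 ∪ S7 = {0, 1, 2, 3, 4, 5, 6, 7, 8, 9, 10, 11}); total cost 10 + 5 + 7 = 22.
The greedy pick S2, S6, S7, S5, S4 costs 26; no covering selection beats 22.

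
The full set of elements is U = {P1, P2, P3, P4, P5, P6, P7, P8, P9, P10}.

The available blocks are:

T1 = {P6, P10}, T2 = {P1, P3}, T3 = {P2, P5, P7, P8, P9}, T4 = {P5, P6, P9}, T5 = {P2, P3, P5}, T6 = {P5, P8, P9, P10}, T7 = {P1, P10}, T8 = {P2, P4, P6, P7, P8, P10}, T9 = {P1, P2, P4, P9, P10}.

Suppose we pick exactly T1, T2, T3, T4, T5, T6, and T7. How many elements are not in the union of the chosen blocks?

Union of T1, T2, T3, T4, T5, T6, T7 = {P1, P2, P3, P5, P6, P7, P8, P9, P10}.
Not covered: P4 — 1 element.

1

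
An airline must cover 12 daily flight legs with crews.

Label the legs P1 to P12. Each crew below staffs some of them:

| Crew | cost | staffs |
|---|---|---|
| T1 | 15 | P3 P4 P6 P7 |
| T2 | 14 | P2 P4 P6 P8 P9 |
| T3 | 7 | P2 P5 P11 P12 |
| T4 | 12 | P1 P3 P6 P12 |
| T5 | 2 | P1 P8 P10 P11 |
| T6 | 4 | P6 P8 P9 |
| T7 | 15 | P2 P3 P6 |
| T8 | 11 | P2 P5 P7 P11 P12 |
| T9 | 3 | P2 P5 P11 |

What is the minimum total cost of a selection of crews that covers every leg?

T1, T3, T5, T6 together cover every leg (T1 ∪ T3 ∪ T5 ∪ T6 = {P1, P2, P3, P4, P5, P6, P7, P8, P9, P10, P11, P12}); total cost 15 + 7 + 2 + 4 = 28.
The greedy pick T5, T9, T6, T1, T3 costs 31; no covering selection beats 28.

28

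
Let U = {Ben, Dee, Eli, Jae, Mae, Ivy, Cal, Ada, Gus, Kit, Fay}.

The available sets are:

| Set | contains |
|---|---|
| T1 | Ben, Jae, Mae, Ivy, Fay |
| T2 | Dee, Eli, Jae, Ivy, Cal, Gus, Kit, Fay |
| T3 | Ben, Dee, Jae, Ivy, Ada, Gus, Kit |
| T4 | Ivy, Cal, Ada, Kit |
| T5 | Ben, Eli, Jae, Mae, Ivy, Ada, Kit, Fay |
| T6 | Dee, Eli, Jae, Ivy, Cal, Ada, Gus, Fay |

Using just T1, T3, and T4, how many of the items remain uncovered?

1

Union of T1, T3, T4 = {Ben, Dee, Jae, Mae, Ivy, Cal, Ada, Gus, Kit, Fay}.
Not covered: Eli — 1 item.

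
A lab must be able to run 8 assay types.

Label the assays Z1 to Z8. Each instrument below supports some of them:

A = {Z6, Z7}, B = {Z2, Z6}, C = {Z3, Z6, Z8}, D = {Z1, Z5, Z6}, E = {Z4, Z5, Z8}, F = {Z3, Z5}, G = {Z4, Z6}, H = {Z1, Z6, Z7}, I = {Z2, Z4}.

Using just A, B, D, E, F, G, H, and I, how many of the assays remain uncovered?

Union of A, B, D, E, F, G, H, I = {Z1, Z2, Z3, Z4, Z5, Z6, Z7, Z8} — that's every assay, so 0 are uncovered.

0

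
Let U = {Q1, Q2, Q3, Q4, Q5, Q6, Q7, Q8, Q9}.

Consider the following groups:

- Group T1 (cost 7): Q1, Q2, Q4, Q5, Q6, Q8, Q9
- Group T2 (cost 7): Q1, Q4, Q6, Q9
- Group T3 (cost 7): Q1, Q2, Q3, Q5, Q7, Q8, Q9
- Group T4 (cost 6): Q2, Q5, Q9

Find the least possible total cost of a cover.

14

T2, T3 together cover every point (T2 ∪ T3 = {Q1, Q2, Q3, Q4, Q5, Q6, Q7, Q8, Q9}); total cost 7 + 7 = 14.
No covering selection has total cost below 14.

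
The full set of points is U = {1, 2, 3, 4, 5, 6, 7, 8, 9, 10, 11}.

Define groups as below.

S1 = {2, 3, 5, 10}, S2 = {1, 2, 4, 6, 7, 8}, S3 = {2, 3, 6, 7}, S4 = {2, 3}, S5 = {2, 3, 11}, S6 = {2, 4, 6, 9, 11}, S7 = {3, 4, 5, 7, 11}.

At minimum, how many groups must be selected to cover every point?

3

S1, S2, and S6 cover everything between them: the union {1, 2, 3, 4, 5, 6, 7, 8, 9, 10, 11} is all of U.
Only S2 contains 1, so S2 is forced; the remaining 5 points need at least 2 more groups (each remaining group adds at most 3) — so at least 3 groups are needed, and 3 is optimal.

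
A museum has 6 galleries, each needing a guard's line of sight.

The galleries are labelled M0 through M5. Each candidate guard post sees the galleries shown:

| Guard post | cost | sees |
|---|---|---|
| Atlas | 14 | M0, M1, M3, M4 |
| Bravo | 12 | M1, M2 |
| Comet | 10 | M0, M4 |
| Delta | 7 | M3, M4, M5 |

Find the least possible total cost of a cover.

Bravo, Comet, Delta together cover every gallery (Bravo ∪ Comet ∪ Delta = {M0, M1, M2, M3, M4, M5}); total cost 12 + 10 + 7 = 29.
No covering selection has total cost below 29.

29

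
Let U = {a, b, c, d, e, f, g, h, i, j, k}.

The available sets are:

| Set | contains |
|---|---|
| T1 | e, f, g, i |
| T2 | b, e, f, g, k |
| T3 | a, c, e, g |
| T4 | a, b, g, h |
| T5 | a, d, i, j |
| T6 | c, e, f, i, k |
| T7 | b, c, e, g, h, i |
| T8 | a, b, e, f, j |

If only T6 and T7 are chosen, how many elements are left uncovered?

3

Union of T6, T7 = {b, c, e, f, g, h, i, k}.
Not covered: a, d, j — 3 elements.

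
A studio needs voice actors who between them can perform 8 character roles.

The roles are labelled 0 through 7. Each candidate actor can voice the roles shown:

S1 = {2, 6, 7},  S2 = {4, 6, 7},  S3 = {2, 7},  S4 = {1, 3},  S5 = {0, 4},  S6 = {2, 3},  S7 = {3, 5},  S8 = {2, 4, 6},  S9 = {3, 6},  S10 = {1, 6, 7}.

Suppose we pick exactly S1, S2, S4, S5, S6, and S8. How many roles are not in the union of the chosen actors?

Union of S1, S2, S4, S5, S6, S8 = {0, 1, 2, 3, 4, 6, 7}.
Not covered: 5 — 1 role.

1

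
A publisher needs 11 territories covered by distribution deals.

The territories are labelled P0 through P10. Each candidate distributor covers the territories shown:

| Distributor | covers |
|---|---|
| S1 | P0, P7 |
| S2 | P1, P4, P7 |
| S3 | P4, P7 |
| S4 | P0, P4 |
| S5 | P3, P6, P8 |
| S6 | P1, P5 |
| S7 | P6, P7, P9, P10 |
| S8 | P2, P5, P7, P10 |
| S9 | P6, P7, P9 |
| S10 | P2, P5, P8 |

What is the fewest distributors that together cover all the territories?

5

Take {S4, S5, S6, S7, S10}. Their union is {P0, P1, P2, P3, P4, P5, P6, P7, P8, P9, P10}, which is all 11 territories.
No 4 of the 10 distributors cover everything (all 210 combinations miss at least one territory), so 5 is optimal.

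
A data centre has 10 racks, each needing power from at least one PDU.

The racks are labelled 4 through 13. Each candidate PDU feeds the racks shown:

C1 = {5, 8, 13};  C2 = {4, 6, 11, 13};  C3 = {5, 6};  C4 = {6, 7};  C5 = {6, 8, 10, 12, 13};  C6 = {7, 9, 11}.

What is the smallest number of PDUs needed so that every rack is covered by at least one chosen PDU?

4

C2 and C3 and C5 and C6 together: C2 ∪ C3 ∪ C5 ∪ C6 = {4, 5, 6, 7, 8, 9, 10, 11, 12, 13} — every rack is covered.
No 3 of the 6 PDUs cover everything (all 20 combinations miss at least one rack), so 4 is optimal.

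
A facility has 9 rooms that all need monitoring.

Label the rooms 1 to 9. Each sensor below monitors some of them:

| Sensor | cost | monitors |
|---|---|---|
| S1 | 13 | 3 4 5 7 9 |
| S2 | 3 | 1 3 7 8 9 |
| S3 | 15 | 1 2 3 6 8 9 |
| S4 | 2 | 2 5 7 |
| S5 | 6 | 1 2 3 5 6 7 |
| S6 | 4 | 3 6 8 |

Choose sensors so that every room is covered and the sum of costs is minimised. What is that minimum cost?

S1, S2, S5 together cover every room (S1 ∪ S2 ∪ S5 = {1, 2, 3, 4, 5, 6, 7, 8, 9}); total cost 13 + 3 + 6 = 22.
No covering selection has total cost below 22.

22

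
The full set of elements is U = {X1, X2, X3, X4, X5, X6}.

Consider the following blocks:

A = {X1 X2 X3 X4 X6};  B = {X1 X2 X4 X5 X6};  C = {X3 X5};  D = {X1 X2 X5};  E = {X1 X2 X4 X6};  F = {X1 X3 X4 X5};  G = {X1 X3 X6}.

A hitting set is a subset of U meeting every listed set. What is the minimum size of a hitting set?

2

Take H = {X1, X3}. Each listed block contains at least one of these, so H is a hitting set of size 2.
The blocks C, E are pairwise disjoint, so any hitting set needs a separate element for each — at least 2. Hence 2 is optimal.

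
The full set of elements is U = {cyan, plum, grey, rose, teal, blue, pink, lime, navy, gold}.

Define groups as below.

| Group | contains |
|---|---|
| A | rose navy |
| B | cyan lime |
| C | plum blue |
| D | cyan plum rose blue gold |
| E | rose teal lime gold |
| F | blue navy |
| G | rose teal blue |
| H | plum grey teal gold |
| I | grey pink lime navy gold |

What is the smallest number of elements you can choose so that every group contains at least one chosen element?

4

Take T = {rose, blue, lime, gold}. Each listed group contains at least one of these, so T is a hitting set of size 4.
No choice of 3 elements meets every group, so 4 is the minimum.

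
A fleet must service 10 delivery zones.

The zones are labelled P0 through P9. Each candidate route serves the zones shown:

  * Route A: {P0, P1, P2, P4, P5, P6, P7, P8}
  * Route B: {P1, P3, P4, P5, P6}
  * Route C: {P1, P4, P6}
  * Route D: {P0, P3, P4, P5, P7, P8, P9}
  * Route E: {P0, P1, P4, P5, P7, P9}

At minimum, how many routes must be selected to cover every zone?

2

A and D together: A ∪ D = {P0, P1, P2, P3, P4, P5, P6, P7, P8, P9} — every zone is covered.
No single route has all 10 zones (the largest, A, has 8), so 2 is optimal.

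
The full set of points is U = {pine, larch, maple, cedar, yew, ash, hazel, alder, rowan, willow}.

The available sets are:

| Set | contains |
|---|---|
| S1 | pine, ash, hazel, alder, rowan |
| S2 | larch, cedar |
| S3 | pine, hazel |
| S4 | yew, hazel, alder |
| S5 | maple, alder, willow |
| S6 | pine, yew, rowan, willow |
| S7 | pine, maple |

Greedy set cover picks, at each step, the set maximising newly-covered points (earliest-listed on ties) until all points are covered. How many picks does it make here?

4

Greedy: pick S1 (covers 5 new) → pick S2 (covers 2 new) → pick S5 (covers 2 new) → pick S4 (covers 1 new). Total picks: 4.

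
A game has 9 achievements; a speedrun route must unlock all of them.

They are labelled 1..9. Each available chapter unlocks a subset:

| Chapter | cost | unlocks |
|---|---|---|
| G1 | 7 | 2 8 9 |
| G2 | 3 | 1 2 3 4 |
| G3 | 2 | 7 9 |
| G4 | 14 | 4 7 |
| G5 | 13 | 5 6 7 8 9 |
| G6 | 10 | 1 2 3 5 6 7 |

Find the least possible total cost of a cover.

16

G2, G5 together cover every achievement (G2 ∪ G5 = {1, 2, 3, 4, 5, 6, 7, 8, 9}); total cost 3 + 13 = 16.
The greedy pick G2, G3, G5 costs 18; no covering selection beats 16.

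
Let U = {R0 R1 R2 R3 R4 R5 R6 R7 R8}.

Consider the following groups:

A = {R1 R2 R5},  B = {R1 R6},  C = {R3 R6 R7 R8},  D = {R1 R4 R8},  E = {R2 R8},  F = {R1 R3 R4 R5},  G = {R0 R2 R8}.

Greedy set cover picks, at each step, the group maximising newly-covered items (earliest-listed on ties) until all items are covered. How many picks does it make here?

4

Greedy: pick C (covers 4 new) → pick A (covers 3 new) → pick D (covers 1 new) → pick G (covers 1 new). Total picks: 4.
(The true minimum cover uses only 3 groups, so greedy is not optimal here.)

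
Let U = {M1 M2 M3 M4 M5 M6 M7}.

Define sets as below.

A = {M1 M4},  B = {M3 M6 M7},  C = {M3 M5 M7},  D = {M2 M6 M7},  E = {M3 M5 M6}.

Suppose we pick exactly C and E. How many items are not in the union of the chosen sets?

Union of C, E = {M3, M5, M6, M7}.
Not covered: M1, M2, M4 — 3 items.

3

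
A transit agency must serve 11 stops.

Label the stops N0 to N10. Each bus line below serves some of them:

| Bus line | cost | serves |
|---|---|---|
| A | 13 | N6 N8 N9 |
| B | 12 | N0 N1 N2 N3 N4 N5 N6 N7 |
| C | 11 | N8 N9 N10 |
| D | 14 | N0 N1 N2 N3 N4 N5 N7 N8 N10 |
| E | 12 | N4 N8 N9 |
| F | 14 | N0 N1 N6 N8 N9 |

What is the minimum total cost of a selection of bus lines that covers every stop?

23

B, C together cover every stop (B ∪ C = {N0, N1, N2, N3, N4, N5, N6, N7, N8, N9, N10}); total cost 12 + 11 = 23.
No covering selection has total cost below 23.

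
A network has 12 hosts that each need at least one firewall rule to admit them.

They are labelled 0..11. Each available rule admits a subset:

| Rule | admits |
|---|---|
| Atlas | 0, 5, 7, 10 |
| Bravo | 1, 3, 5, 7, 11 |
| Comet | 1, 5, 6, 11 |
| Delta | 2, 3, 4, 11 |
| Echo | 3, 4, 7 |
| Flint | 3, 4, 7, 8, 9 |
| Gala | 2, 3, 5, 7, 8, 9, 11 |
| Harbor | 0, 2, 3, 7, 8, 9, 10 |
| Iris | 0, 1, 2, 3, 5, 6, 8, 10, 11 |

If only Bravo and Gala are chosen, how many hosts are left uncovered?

Union of Bravo, Gala = {1, 2, 3, 5, 7, 8, 9, 11}.
Not covered: 0, 4, 6, 10 — 4 hosts.

4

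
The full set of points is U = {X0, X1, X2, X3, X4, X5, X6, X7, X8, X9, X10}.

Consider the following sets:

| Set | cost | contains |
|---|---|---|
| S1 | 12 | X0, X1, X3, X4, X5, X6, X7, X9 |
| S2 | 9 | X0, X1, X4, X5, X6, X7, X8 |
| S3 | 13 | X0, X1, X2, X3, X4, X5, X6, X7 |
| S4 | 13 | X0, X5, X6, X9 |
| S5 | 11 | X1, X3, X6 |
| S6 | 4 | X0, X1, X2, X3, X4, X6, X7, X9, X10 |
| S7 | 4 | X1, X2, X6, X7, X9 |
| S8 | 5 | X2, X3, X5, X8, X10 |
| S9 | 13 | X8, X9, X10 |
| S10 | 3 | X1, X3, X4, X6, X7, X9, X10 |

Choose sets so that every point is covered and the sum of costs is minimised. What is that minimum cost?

S6, S8 together cover every point (S6 ∪ S8 = {X0, X1, X2, X3, X4, X5, X6, X7, X8, X9, X10}); total cost 4 + 5 = 9.
The greedy pick S10, S8, S6 costs 12; no covering selection beats 9.

9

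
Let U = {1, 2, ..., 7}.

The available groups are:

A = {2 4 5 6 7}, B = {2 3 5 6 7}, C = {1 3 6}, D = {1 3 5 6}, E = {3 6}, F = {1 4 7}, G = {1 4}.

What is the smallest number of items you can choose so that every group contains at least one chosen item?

2

H = {1, 6} meets every group (each contains at least one member of H), and |H| = 2.
The groups E, F are pairwise disjoint, so any hitting set needs a separate item for each — at least 2. Hence 2 is optimal.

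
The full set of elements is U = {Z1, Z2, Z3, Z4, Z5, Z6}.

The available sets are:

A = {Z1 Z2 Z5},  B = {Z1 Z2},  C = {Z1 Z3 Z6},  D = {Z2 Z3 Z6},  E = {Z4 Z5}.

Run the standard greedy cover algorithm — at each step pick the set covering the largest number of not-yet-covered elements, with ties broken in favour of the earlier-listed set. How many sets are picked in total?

3

Greedy: pick A (covers 3 new) → pick C (covers 2 new) → pick E (covers 1 new). Total picks: 3.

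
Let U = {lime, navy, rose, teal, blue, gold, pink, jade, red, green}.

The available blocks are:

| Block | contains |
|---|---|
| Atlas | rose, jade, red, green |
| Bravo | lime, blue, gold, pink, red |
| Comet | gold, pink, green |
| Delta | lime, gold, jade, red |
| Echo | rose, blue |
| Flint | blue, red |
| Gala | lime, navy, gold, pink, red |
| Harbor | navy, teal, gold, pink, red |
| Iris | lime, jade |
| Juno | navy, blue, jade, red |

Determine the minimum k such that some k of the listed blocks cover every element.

Take {Atlas, Bravo, Harbor}. Their union is {lime, navy, rose, teal, blue, gold, pink, jade, red, green}, which is all 10 elements.
Only Harbor contains teal, so Harbor is forced; the remaining 5 elements need at least 2 more blocks (each remaining block adds at most 3) — so at least 3 blocks are needed, and 3 is optimal.

3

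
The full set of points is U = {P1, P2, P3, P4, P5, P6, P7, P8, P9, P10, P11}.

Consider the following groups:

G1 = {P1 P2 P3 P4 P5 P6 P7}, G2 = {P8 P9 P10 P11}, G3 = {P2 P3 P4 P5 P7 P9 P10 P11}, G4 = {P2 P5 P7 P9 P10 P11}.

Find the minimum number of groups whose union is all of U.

2

G1 and G2 together: G1 ∪ G2 = {P1, P2, P3, P4, P5, P6, P7, P8, P9, P10, P11} — every point is covered.
No single group has all 11 points (the largest, G3, has 8), so 2 is optimal.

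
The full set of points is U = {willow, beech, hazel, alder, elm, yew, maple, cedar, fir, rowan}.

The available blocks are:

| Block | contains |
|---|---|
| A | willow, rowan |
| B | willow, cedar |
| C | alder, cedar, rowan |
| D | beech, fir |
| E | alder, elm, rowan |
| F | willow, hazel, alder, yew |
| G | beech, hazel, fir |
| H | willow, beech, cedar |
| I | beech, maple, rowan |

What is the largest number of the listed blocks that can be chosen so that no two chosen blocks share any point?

3

B, E, G are pairwise disjoint (B={willow,cedar}; E={alder,elm,rowan}; G={beech,hazel,fir}).
Every remaining block overlaps one of these, and no 4 of the listed blocks are pairwise disjoint, so 3 is the maximum.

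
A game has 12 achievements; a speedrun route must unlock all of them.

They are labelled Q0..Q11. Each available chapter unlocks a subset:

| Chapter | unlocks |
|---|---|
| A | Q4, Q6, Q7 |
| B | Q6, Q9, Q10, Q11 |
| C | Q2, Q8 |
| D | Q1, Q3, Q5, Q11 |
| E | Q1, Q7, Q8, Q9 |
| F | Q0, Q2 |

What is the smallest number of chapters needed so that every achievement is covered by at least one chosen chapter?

5

Take {A, B, C, D, F}. Their union is {Q0, Q1, Q2, Q3, Q4, Q5, Q6, Q7, Q8, Q9, Q10, Q11}, which is all 12 achievements.
No 4 of the 6 chapters cover everything (all 15 combinations miss at least one achievement), so 5 is optimal.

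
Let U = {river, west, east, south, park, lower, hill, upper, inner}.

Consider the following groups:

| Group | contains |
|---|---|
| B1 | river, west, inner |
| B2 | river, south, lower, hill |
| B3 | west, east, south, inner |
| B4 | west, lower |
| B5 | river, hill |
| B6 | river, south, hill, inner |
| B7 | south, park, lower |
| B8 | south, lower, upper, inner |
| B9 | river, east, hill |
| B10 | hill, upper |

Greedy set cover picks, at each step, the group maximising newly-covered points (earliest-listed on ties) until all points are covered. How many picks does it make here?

Greedy: pick B2 (covers 4 new) → pick B3 (covers 3 new) → pick B7 (covers 1 new) → pick B8 (covers 1 new). Total picks: 4.

4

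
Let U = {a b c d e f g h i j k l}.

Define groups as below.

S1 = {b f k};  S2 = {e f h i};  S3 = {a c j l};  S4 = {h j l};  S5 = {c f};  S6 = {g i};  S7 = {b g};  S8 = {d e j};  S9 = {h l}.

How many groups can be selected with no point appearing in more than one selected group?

4

S1, S6, S8, S9 are pairwise disjoint (S1={b,f,k}; S6={g,i}; S8={d,e,j}; S9={h,l}).
Every remaining group overlaps one of these, and no 5 of the listed groups are pairwise disjoint, so 4 is the maximum.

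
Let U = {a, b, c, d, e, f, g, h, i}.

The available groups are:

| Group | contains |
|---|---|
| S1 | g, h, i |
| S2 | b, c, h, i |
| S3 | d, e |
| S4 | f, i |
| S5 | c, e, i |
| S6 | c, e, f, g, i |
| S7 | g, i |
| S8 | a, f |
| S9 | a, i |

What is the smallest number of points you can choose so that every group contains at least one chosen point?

3

Take T = {d, f, i}. Each listed group contains at least one of these, so T is a hitting set of size 3.
The groups S1, S3, S8 are pairwise disjoint, so any hitting set needs a separate point for each — at least 3. Hence 3 is optimal.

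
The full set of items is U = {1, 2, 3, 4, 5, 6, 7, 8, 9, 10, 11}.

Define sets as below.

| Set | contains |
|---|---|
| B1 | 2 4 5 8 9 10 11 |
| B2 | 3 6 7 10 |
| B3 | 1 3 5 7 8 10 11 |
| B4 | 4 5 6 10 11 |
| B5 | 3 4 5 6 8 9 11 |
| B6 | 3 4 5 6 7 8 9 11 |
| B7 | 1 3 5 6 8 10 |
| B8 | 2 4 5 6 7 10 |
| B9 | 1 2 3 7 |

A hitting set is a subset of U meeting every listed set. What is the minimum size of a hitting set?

2

Take H = {5, 7}. Each listed set contains at least one of these, so H is a hitting set of size 2.
The sets B4, B9 are pairwise disjoint, so any hitting set needs a separate item for each — at least 2. Hence 2 is optimal.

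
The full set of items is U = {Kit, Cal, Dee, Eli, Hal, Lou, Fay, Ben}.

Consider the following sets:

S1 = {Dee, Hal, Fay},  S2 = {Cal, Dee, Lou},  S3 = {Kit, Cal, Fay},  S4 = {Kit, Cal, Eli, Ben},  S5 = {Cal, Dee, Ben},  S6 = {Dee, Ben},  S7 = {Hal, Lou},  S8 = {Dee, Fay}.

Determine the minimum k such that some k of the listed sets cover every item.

Take {S4, S7, S8}. Their union is {Kit, Cal, Dee, Eli, Hal, Lou, Fay, Ben}, which is all 8 items.
Only S4 contains Eli, so S4 is forced; the remaining 4 items need at least 2 more sets (each remaining set adds at most 3) — so at least 3 sets are needed, and 3 is optimal.

3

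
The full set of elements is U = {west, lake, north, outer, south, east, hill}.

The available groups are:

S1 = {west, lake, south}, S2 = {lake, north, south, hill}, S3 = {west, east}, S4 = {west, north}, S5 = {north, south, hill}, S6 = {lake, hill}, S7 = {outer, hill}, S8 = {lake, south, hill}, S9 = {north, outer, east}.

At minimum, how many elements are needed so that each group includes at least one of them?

Take H = {west, outer, hill}. Each listed group contains at least one of these, so H is a hitting set of size 3.
No choice of 2 elements meets every group, so 3 is the minimum.

3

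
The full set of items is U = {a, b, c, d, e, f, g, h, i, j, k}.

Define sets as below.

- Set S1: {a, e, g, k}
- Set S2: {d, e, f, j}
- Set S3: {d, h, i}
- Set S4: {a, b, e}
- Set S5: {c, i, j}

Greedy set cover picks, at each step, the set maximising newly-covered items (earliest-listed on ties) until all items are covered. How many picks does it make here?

5

Greedy: pick S1 (covers 4 new) → pick S2 (covers 3 new) → pick S3 (covers 2 new) → pick S4 (covers 1 new) → pick S5 (covers 1 new). Total picks: 5.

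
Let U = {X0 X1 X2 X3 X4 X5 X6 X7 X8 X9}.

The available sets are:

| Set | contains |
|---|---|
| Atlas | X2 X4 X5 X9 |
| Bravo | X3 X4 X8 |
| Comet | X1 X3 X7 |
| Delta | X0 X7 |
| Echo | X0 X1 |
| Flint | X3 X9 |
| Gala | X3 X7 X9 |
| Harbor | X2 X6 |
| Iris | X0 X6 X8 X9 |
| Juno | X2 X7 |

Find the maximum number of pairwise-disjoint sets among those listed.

3

Echo, Gala, Harbor are pairwise disjoint (Echo={X0,X1}; Gala={X3,X7,X9}; Harbor={X2,X6}).
Every remaining set overlaps one of these, and no 4 of the listed sets are pairwise disjoint, so 3 is the maximum.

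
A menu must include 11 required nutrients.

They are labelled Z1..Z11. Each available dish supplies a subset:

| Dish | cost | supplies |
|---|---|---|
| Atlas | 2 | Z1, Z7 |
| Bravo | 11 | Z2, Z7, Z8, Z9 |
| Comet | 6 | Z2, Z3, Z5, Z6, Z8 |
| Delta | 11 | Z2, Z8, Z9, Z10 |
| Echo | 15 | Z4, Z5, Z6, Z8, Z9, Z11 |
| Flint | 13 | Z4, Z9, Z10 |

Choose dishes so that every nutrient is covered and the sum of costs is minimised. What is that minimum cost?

34

Atlas, Comet, Delta, Echo together cover every nutrient (Atlas ∪ Comet ∪ Delta ∪ Echo = {Z1, Z2, Z3, Z4, Z5, Z6, Z7, Z8, Z9, Z10, Z11}); total cost 2 + 6 + 11 + 15 = 34.
The greedy pick Atlas, Comet, Flint, Echo costs 36; no covering selection beats 34.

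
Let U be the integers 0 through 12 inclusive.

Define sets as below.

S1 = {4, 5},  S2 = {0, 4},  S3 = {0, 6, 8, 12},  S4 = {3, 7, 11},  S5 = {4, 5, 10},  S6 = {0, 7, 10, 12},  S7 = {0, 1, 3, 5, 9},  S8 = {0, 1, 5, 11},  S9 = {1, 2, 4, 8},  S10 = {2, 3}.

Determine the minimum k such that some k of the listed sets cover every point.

5

S3 and S4 and S6 and S7 and S9 together: S3 ∪ S4 ∪ S6 ∪ S7 ∪ S9 = {0, 1, 2, 3, 4, 5, 6, 7, 8, 9, 10, 11, 12} — every point is covered.
No 4 of the 10 sets cover everything (all 210 combinations miss at least one point), so 5 is optimal.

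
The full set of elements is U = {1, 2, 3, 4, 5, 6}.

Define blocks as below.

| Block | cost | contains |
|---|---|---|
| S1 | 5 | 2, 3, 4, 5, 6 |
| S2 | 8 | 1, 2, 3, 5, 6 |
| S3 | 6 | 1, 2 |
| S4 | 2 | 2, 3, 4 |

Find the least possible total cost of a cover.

10

S2, S4 together cover every element (S2 ∪ S4 = {1, 2, 3, 4, 5, 6}); total cost 8 + 2 = 10.
The greedy pick S4, S1, S3 costs 13; no covering selection beats 10.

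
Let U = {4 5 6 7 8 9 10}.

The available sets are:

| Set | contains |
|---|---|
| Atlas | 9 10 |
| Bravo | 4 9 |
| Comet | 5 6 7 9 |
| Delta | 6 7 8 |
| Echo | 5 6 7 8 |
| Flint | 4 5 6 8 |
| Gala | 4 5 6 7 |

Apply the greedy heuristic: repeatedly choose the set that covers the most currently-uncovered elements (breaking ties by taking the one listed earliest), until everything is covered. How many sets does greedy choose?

Greedy: pick Comet (covers 4 new) → pick Flint (covers 2 new) → pick Atlas (covers 1 new). Total picks: 3.

3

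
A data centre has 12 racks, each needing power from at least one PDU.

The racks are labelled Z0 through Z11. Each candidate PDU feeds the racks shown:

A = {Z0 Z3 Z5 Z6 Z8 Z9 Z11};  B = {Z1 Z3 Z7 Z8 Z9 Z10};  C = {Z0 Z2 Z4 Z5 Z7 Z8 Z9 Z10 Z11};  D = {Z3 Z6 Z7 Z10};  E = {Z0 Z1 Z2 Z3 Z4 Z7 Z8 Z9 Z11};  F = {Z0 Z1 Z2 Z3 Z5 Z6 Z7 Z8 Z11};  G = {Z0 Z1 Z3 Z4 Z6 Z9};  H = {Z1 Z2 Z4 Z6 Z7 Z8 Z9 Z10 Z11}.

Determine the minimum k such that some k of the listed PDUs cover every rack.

C and F together: C ∪ F = {Z0, Z1, Z2, Z3, Z4, Z5, Z6, Z7, Z8, Z9, Z10, Z11} — every rack is covered.
No single PDU has all 12 racks (the largest, C, has 9), so 2 is optimal.

2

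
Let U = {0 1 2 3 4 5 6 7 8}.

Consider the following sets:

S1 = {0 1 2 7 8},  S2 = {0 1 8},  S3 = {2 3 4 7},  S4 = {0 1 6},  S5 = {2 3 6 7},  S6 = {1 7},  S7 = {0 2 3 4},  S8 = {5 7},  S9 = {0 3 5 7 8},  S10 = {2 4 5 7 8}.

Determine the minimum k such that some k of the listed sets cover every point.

S4, S9, and S10 cover everything between them: the union {0, 1, 2, 3, 4, 5, 6, 7, 8} is all of U.
No 2 of the 10 sets cover everything (all 45 combinations miss at least one point), so 3 is optimal.

3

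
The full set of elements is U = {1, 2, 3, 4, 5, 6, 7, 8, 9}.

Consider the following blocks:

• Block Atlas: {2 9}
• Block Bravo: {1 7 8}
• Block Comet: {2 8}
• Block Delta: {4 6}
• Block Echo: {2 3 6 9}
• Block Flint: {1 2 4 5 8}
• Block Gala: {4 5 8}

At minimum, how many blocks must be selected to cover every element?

3

Bravo, Echo, and Gala cover everything between them: the union {1, 2, 3, 4, 5, 6, 7, 8, 9} is all of U.
Only Echo contains 3, so Echo is forced; the remaining 5 elements need at least 2 more blocks (each remaining block adds at most 4) — so at least 3 blocks are needed, and 3 is optimal.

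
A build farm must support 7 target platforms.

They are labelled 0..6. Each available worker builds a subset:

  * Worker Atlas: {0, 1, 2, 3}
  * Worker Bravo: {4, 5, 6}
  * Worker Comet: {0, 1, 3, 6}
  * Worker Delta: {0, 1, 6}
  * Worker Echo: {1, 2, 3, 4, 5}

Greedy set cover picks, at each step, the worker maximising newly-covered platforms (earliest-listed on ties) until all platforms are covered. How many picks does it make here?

2

Greedy: pick Echo (covers 5 new) → pick Comet (covers 2 new). Total picks: 2.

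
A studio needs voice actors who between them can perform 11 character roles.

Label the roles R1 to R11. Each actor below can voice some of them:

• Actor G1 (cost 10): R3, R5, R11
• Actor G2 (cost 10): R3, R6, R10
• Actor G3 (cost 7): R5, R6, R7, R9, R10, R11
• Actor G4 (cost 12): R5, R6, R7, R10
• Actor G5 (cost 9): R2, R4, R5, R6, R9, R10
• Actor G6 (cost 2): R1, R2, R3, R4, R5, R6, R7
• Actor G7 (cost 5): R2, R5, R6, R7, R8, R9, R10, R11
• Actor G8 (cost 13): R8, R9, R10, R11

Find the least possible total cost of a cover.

7

G6, G7 together cover every role (G6 ∪ G7 = {R1, R2, R3, R4, R5, R6, R7, R8, R9, R10, R11}); total cost 2 + 5 = 7.
No covering selection has total cost below 7.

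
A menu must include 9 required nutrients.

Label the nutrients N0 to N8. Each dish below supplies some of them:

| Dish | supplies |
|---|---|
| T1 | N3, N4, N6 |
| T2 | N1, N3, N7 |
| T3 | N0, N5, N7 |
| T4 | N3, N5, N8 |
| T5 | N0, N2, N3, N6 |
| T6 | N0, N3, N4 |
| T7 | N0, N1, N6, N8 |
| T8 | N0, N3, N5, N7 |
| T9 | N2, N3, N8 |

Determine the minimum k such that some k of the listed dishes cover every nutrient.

4

T1 and T7 and T8 and T9 together: T1 ∪ T7 ∪ T8 ∪ T9 = {N0, N1, N2, N3, N4, N5, N6, N7, N8} — every nutrient is covered.
No 3 of the 9 dishes cover everything (all 84 combinations miss at least one nutrient), so 4 is optimal.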